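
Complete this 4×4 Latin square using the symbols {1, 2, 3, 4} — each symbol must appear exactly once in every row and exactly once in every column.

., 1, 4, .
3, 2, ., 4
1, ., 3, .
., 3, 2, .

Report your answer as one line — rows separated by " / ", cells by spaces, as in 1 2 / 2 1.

2 1 4 3 / 3 2 1 4 / 1 4 3 2 / 4 3 2 1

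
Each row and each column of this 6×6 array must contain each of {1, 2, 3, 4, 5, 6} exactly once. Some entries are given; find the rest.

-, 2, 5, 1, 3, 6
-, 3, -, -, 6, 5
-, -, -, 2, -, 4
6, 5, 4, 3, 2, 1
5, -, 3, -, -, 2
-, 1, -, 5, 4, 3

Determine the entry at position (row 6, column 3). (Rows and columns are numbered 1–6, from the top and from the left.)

6

(r1,c1) = 4
(r2,c4) = 4
(r3,c2) = 6
(r3,c3) = 1
(r3,c5) = 5
(r5,c2) = 4
(r5,c4) = 6
(r5,c5) = 1
(r6,c1) = 2
(r6,c3) = 6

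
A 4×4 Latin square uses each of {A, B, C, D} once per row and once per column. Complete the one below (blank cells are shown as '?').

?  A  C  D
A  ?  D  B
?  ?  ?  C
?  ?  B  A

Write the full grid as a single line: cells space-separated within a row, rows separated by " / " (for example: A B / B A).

B A C D / A C D B / D B A C / C D B A

(r1,c1) = B
(r2,c2) = C
(r3,c1) = D
(r3,c2) = B
(r3,c3) = A
(r4,c1) = C
(r4,c2) = D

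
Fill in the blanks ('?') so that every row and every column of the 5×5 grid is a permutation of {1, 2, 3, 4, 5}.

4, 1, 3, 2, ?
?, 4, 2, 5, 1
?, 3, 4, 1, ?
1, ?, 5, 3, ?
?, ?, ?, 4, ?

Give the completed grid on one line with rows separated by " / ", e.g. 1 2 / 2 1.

4 1 3 2 5 / 3 4 2 5 1 / 5 3 4 1 2 / 1 2 5 3 4 / 2 5 1 4 3

(r1,c5) = 5
(r2,c1) = 3
(r3,c5) = 2
(r4,c2) = 2
(r4,c5) = 4
(r5,c2) = 5
(r5,c3) = 1
(r5,c5) = 3
(r3,c1) = 5
(r5,c1) = 2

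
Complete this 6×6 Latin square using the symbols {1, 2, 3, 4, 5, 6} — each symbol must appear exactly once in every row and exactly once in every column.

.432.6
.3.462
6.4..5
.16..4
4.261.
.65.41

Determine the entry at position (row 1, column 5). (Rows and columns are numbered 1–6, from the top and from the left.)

5

Cell (r1,c5): row 1 has {2,3,4,6}; column 5 has {1,4,6} → 5.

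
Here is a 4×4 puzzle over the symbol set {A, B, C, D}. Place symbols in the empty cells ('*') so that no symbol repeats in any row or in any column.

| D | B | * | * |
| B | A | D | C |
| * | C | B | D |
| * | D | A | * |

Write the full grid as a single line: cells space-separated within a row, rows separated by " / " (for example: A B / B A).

D B C A / B A D C / A C B D / C D A B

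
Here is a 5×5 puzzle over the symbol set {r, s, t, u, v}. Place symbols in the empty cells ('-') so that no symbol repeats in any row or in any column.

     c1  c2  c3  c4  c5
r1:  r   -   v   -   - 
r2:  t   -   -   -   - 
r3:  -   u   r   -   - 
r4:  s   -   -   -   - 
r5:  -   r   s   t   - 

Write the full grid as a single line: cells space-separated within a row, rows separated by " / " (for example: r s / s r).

(r2,c3) = u
(r3,c1) = v
(r3,c4) = s
(r3,c5) = t
(r4,c3) = t
(r5,c1) = u
(r5,c5) = v
(r1,c4) = u
(r1,c5) = s
(r2,c5) = r
(r4,c2) = v
(r4,c4) = r
(r4,c5) = u
(r1,c2) = t
(r2,c2) = s
(r2,c4) = v

r t v u s / t s u v r / v u r s t / s v t r u / u r s t v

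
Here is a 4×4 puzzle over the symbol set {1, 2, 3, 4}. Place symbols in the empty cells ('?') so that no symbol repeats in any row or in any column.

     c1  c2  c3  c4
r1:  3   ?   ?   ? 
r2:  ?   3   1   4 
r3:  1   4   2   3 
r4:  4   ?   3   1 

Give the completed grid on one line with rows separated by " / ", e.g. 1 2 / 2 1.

row 1 has {3}; column 3 has {1,2,3} — only 4 is left for (r1,c3).
row 1 has {3,4}; column 4 has {1,3,4} — only 2 is left for (r1,c4).
row 2 has {1,3,4}; column 1 has {1,3,4} — only 2 is left for (r2,c1).
row 4 has {1,3,4}; column 2 has {3,4} — only 2 is left for (r4,c2).
row 1 has {2,3,4}; column 2 has {2,3,4} — only 1 is left for (r1,c2).

3 1 4 2 / 2 3 1 4 / 1 4 2 3 / 4 2 3 1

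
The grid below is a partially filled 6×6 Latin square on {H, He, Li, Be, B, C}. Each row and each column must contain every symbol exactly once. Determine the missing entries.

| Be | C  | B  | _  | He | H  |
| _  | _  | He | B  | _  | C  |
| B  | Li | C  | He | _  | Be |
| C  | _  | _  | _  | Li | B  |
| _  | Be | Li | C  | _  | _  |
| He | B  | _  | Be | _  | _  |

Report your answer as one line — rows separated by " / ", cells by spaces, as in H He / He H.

row 1 has {H,He,Be,B,C}; column 4 has {He,Be,B,C} — only Li is left for (r1,c4).
row 2 has {He,B,C}; column 2 has {Li,Be,B,C} — only H is left for (r2,c2).
row 2 has {H,He,B,C}; column 5 has {He,Li} — only Be is left for (r2,c5).
row 3 has {He,Li,Be,B,C}; column 5 has {He,Li,Be} — only H is left for (r3,c5).
row 4 has {Li,B,C}; column 2 has {H,Li,Be,B,C} — only He is left for (r4,c2).
row 4 has {He,Li,B,C}; column 4 has {He,Li,Be,B,C} — only H is left for (r4,c4).
row 5 has {Li,Be,C}; column 1 has {He,Be,B,C} — only H is left for (r5,c1).
row 5 has {H,Li,Be,C}; column 5 has {H,He,Li,Be} — only B is left for (r5,c5).
row 5 has {H,Li,Be,B,C}; column 6 has {H,Be,B,C} — only He is left for (r5,c6).
row 6 has {He,Be,B}; column 3 has {He,Li,B,C} — only H is left for (r6,c3).
row 6 has {H,He,Be,B}; column 5 has {H,He,Li,Be,B} — only C is left for (r6,c5).
row 6 has {H,He,Be,B,C}; column 6 has {H,He,Be,B,C} — only Li is left for (r6,c6).
row 2 has {H,He,Be,B,C}; column 1 has {H,He,Be,B,C} — only Li is left for (r2,c1).
row 4 has {H,He,Li,B,C}; column 3 has {H,He,Li,B,C} — only Be is left for (r4,c3).

Be C B Li He H / Li H He B Be C / B Li C He H Be / C He Be H Li B / H Be Li C B He / He B H Be C Li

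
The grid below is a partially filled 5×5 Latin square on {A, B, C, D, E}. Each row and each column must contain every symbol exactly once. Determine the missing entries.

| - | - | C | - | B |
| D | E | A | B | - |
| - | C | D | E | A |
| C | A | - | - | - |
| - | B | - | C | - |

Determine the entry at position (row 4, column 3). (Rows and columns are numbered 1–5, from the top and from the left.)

B

row 1 has {B,C}; column 2 has {A,B,C,E} — only D is left for (r1,c2).
row 1 has {B,C,D}; column 4 has {B,C,E} — only A is left for (r1,c4).
row 2 has {A,B,D,E}; column 5 has {A,B} — only C is left for (r2,c5).
row 3 has {A,C,D,E}; column 1 has {C,D} — only B is left for (r3,c1).
row 4 has {A,C}; column 4 has {A,B,C,E} — only D is left for (r4,c4).
row 4 has {A,C,D}; column 5 has {A,B,C} — only E is left for (r4,c5).
row 5 has {B,C}; column 3 has {A,C,D} — only E is left for (r5,c3).
row 5 has {B,C,E}; column 5 has {A,B,C,E} — only D is left for (r5,c5).
row 1 has {A,B,C,D}; column 1 has {B,C,D} — only E is left for (r1,c1).
row 4 has {A,C,D,E}; column 3 has {A,C,D,E} — only B is left for (r4,c3).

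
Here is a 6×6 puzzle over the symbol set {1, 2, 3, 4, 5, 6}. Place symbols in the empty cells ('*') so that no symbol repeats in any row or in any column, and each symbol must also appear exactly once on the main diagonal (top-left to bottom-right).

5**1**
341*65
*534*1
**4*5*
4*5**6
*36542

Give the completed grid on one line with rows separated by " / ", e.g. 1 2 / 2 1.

5 6 2 1 3 4 / 3 4 1 2 6 5 / 6 5 3 4 2 1 / 2 1 4 6 5 3 / 4 2 5 3 1 6 / 1 3 6 5 4 2

(r1,c3) = 2
(r1,c5) = 3
(r1,c6) = 4
(r2,c4) = 2
(r3,c5) = 2
(r4,c4) = 6
(r4,c6) = 3
(r5,c4) = 3
(r5,c5) = 1
(r6,c1) = 1
(r1,c2) = 6
(r3,c1) = 6
(r4,c1) = 2
(r4,c2) = 1
(r5,c2) = 2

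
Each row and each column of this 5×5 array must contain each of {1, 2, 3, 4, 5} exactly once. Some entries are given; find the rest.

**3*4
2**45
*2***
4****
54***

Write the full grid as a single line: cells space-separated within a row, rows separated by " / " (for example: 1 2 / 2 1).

1 5 3 2 4 / 2 3 1 4 5 / 3 2 4 5 1 / 4 1 5 3 2 / 5 4 2 1 3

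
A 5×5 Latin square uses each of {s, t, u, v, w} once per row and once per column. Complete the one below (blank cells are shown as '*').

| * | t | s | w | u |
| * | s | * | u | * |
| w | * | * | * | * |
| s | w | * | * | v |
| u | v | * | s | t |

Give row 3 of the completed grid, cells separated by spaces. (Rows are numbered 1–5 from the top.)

w u t v s

(r1,c1) = v
(r2,c1) = t
(r2,c5) = w
(r3,c2) = u
(r3,c5) = s
(r4,c4) = t
(r5,c3) = w
(r2,c3) = v
(r3,c3) = t
(r3,c4) = v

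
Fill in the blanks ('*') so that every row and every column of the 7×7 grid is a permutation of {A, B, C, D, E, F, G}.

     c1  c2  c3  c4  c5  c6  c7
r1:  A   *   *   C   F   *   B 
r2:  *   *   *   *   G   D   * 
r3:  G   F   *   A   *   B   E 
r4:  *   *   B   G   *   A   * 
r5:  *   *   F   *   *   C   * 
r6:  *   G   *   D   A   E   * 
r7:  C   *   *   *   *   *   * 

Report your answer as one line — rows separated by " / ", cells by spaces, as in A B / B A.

A D E C F G B / E B A F G D C / G F D A C B E / F C B G E A D / D A F E B C G / B G C D A E F / C E G B D F A

Cell (r1,c6): row 1 has {A,B,C,F}; column 6 has {A,B,C,D,E} → G.
Cell (r6,c3): row 6 has {A,D,E,G}; column 3 has {B,F} → C.
Cell (r6,c7): row 6 has {A,C,D,E,G}; column 7 has {B,E} → F.
Cell (r7,c6): row 7 has {C}; column 6 has {A,B,C,D,E,G} → F.
Cell (r3,c3): row 3 has {A,B,E,F,G}; column 3 has {B,C,F} → D.
Cell (r3,c5): row 3 has {A,B,D,E,F,G}; column 5 has {A,F,G} → C.
Cell (r6,c1): row 6 has {A,C,D,E,F,G}; column 1 has {A,C,G} → B.
Cell (r1,c3): row 1 has {A,B,C,F,G}; column 3 has {B,C,D,F} → E.
Cell (r2,c3): row 2 has {D,G}; column 3 has {B,C,D,E,F} → A.
Cell (r2,c7): row 2 has {A,D,G}; column 7 has {B,E,F} → C.
Cell (r4,c7): row 4 has {A,B,G}; column 7 has {B,C,E,F} → D.
Cell (r7,c3): row 7 has {C,F}; column 3 has {A,B,C,D,E,F} → G.
Cell (r7,c7): row 7 has {C,F,G}; column 7 has {B,C,D,E,F} → A.
Cell (r1,c2): row 1 has {A,B,C,E,F,G}; column 2 has {F,G} → D.
Cell (r4,c5): row 4 has {A,B,D,G}; column 5 has {A,C,F,G} → E.
Cell (r5,c7): row 5 has {C,F}; column 7 has {A,B,C,D,E,F} → G.
Cell (r4,c1): row 4 has {A,B,D,E,G}; column 1 has {A,B,C,G} → F.
Cell (r4,c2): row 4 has {A,B,D,E,F,G}; column 2 has {D,F,G} → C.
Cell (r2,c1): row 2 has {A,C,D,G}; column 1 has {A,B,C,F,G} → E.
Cell (r2,c2): row 2 has {A,C,D,E,G}; column 2 has {C,D,F,G} → B.
Cell (r2,c4): row 2 has {A,B,C,D,E,G}; column 4 has {A,C,D,G} → F.
Cell (r5,c1): row 5 has {C,F,G}; column 1 has {A,B,C,E,F,G} → D.
Cell (r5,c5): row 5 has {C,D,F,G}; column 5 has {A,C,E,F,G} → B.
Cell (r7,c2): row 7 has {A,C,F,G}; column 2 has {B,C,D,F,G} → E.
Cell (r7,c4): row 7 has {A,C,E,F,G}; column 4 has {A,C,D,F,G} → B.
Cell (r7,c5): row 7 has {A,B,C,E,F,G}; column 5 has {A,B,C,E,F,G} → D.
Cell (r5,c2): row 5 has {B,C,D,F,G}; column 2 has {B,C,D,E,F,G} → A.
Cell (r5,c4): row 5 has {A,B,C,D,F,G}; column 4 has {A,B,C,D,F,G} → E.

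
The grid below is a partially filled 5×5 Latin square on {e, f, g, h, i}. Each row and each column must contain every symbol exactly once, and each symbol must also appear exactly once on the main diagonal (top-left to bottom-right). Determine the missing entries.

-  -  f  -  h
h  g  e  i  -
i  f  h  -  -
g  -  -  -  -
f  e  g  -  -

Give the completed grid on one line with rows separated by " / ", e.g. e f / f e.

e i f g h / h g e i f / i f h e g / g h i f e / f e g h i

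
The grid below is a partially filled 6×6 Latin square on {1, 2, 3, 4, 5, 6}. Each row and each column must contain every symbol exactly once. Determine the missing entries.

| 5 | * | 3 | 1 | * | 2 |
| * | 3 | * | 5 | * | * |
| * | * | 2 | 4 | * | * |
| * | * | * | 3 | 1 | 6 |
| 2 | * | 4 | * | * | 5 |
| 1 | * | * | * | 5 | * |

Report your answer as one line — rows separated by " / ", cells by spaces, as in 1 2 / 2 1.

Cell (r4,c1): row 4 has {1,3,6}; column 1 has {1,2,5} → 4.
Cell (r4,c3): row 4 has {1,3,4,6}; column 3 has {2,3,4} → 5.
Cell (r5,c4): row 5 has {2,4,5}; column 4 has {1,3,4,5} → 6.
Cell (r5,c5): row 5 has {2,4,5,6}; column 5 has {1,5} → 3.
Cell (r6,c3): row 6 has {1,5}; column 3 has {2,3,4,5} → 6.
Cell (r6,c4): row 6 has {1,5,6}; column 4 has {1,3,4,5,6} → 2.
Cell (r2,c1): row 2 has {3,5}; column 1 has {1,2,4,5} → 6.
Cell (r2,c3): row 2 has {3,5,6}; column 3 has {2,3,4,5,6} → 1.
Cell (r2,c6): row 2 has {1,3,5,6}; column 6 has {2,5,6} → 4.
Cell (r3,c1): row 3 has {2,4}; column 1 has {1,2,4,5,6} → 3.
Cell (r3,c5): row 3 has {2,3,4}; column 5 has {1,3,5} → 6.
Cell (r3,c6): row 3 has {2,3,4,6}; column 6 has {2,4,5,6} → 1.
Cell (r4,c2): row 4 has {1,3,4,5,6}; column 2 has {3} → 2.
Cell (r5,c2): row 5 has {2,3,4,5,6}; column 2 has {2,3} → 1.
Cell (r6,c2): row 6 has {1,2,5,6}; column 2 has {1,2,3} → 4.
Cell (r6,c6): row 6 has {1,2,4,5,6}; column 6 has {1,2,4,5,6} → 3.
Cell (r1,c2): row 1 has {1,2,3,5}; column 2 has {1,2,3,4} → 6.
Cell (r1,c5): row 1 has {1,2,3,5,6}; column 5 has {1,3,5,6} → 4.
Cell (r2,c5): row 2 has {1,3,4,5,6}; column 5 has {1,3,4,5,6} → 2.
Cell (r3,c2): row 3 has {1,2,3,4,6}; column 2 has {1,2,3,4,6} → 5.

5 6 3 1 4 2 / 6 3 1 5 2 4 / 3 5 2 4 6 1 / 4 2 5 3 1 6 / 2 1 4 6 3 5 / 1 4 6 2 5 3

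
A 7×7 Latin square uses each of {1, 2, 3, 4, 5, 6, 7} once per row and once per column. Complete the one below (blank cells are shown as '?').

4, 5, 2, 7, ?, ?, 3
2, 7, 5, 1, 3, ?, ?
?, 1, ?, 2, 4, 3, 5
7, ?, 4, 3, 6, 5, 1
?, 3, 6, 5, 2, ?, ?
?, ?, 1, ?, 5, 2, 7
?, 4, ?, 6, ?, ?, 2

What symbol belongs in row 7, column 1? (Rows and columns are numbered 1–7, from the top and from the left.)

5

(r1,c5) = 1
(r1,c6) = 6
(r2,c6) = 4
(r2,c7) = 6
(r3,c1) = 6
(r3,c3) = 7
(r4,c2) = 2
(r5,c1) = 1
(r5,c6) = 7
(r5,c7) = 4
(r6,c1) = 3
(r6,c2) = 6
(r6,c4) = 4
(r7,c1) = 5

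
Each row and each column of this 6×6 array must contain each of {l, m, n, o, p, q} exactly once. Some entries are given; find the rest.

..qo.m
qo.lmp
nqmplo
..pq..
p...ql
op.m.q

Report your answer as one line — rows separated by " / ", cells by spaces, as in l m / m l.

l n q o p m / q o n l m p / n q m p l o / m l p q o n / p m o n q l / o p l m n q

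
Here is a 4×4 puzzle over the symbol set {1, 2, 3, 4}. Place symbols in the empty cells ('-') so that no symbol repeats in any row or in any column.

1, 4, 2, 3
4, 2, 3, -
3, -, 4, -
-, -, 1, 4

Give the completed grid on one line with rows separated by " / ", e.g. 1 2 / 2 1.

1 4 2 3 / 4 2 3 1 / 3 1 4 2 / 2 3 1 4

row 2 has {2,3,4}; column 4 has {3,4} — only 1 is left for (r2,c4).
row 3 has {3,4}; column 2 has {2,4} — only 1 is left for (r3,c2).
row 3 has {1,3,4}; column 4 has {1,3,4} — only 2 is left for (r3,c4).
row 4 has {1,4}; column 1 has {1,3,4} — only 2 is left for (r4,c1).
row 4 has {1,2,4}; column 2 has {1,2,4} — only 3 is left for (r4,c2).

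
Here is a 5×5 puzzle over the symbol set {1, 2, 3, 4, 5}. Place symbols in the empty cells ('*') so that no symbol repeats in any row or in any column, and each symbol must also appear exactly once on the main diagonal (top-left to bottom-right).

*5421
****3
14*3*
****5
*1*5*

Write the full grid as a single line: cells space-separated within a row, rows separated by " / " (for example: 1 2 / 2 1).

3 5 4 2 1 / 5 2 1 4 3 / 1 4 5 3 2 / 4 3 2 1 5 / 2 1 3 5 4

Cell (r1,c1): row 1 has {1,2,4,5}; column 1 has {1}; the diagonal is empty so far → 3.
Cell (r2,c2): row 2 has {3}; column 2 has {1,4,5}; the diagonal has {3} → 2.
Cell (r3,c3): row 3 has {1,3,4}; column 3 has {4}; the diagonal has {2,3} → 5.
Cell (r3,c5): row 3 has {1,3,4,5}; column 5 has {1,3,5} → 2.
Cell (r4,c2): row 4 has {5}; column 2 has {1,2,4,5} → 3.
Cell (r5,c5): row 5 has {1,5}; column 5 has {1,2,3,5}; the diagonal has {2,3,5} → 4.
Cell (r2,c3): row 2 has {2,3}; column 3 has {4,5} → 1.
Cell (r2,c4): row 2 has {1,2,3}; column 4 has {2,3,5} → 4.
Cell (r4,c3): row 4 has {3,5}; column 3 has {1,4,5} → 2.
Cell (r4,c4): row 4 has {2,3,5}; column 4 has {2,3,4,5}; the diagonal has {2,3,4,5} → 1.
Cell (r5,c1): row 5 has {1,4,5}; column 1 has {1,3} → 2.
Cell (r5,c3): row 5 has {1,2,4,5}; column 3 has {1,2,4,5} → 3.
Cell (r2,c1): row 2 has {1,2,3,4}; column 1 has {1,2,3} → 5.
Cell (r4,c1): row 4 has {1,2,3,5}; column 1 has {1,2,3,5} → 4.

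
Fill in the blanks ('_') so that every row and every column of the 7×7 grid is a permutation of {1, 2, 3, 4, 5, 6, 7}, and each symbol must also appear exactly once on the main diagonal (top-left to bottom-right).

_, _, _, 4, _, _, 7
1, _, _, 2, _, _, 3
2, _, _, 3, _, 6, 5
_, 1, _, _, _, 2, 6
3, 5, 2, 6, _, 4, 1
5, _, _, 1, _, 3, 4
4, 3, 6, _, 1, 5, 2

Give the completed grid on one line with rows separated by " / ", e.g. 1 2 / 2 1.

6 2 3 4 5 1 7 / 1 4 5 2 6 7 3 / 2 7 1 3 4 6 5 / 7 1 4 5 3 2 6 / 3 5 2 6 7 4 1 / 5 6 7 1 2 3 4 / 4 3 6 7 1 5 2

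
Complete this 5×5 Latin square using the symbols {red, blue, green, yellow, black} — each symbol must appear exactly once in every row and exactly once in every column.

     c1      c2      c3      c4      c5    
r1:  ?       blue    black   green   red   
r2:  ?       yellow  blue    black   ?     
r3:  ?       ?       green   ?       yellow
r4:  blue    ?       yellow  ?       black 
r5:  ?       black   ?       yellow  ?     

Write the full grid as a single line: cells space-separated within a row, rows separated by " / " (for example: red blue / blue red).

yellow blue black green red / red yellow blue black green / black red green blue yellow / blue green yellow red black / green black red yellow blue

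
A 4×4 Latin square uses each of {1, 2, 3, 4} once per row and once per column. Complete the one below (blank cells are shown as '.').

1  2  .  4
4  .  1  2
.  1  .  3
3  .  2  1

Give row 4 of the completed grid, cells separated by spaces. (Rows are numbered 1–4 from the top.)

3 4 2 1

(r1,c3) = 3
(r2,c2) = 3
(r3,c1) = 2
(r3,c3) = 4
(r4,c2) = 4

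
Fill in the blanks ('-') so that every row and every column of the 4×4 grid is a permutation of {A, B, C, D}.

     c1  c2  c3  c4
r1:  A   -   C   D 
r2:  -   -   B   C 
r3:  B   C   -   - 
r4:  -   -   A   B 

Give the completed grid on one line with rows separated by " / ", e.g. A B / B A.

(r1,c2) = B
(r2,c1) = D
(r2,c2) = A
(r3,c3) = D
(r3,c4) = A
(r4,c1) = C
(r4,c2) = D

A B C D / D A B C / B C D A / C D A B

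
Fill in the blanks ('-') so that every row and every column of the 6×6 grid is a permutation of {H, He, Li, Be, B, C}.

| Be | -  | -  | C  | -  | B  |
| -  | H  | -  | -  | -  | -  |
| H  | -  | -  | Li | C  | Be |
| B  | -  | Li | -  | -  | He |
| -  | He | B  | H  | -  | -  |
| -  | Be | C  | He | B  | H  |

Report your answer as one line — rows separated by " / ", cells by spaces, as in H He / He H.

Be Li H C He B / He H Be B Li C / H B He Li C Be / B C Li Be H He / C He B H Be Li / Li Be C He B H

(r1,c2): row 1 has {Be,B,C}; column 2 has {H,He,Be}, so it must be Li.
(r3,c2): row 3 has {H,Li,Be,C}; column 2 has {H,He,Li,Be}, so it must be B.
(r3,c3): row 3 has {H,Li,Be,B,C}; column 3 has {Li,B,C}, so it must be He.
(r4,c2): row 4 has {He,Li,B}; column 2 has {H,He,Li,Be,B}, so it must be C.
(r4,c4): row 4 has {He,Li,B,C}; column 4 has {H,He,Li,C}, so it must be Be.
(r4,c5): row 4 has {He,Li,Be,B,C}; column 5 has {B,C}, so it must be H.
(r6,c1): row 6 has {H,He,Be,B,C}; column 1 has {H,Be,B}, so it must be Li.
(r1,c3): row 1 has {Li,Be,B,C}; column 3 has {He,Li,B,C}, so it must be H.
(r1,c5): row 1 has {H,Li,Be,B,C}; column 5 has {H,B,C}, so it must be He.
(r2,c3): row 2 has {H}; column 3 has {H,He,Li,B,C}, so it must be Be.
(r2,c4): row 2 has {H,Be}; column 4 has {H,He,Li,Be,C}, so it must be B.
(r2,c5): row 2 has {H,Be,B}; column 5 has {H,He,B,C}, so it must be Li.
(r2,c6): row 2 has {H,Li,Be,B}; column 6 has {H,He,Be,B}, so it must be C.
(r5,c1): row 5 has {H,He,B}; column 1 has {H,Li,Be,B}, so it must be C.
(r5,c5): row 5 has {H,He,B,C}; column 5 has {H,He,Li,B,C}, so it must be Be.
(r5,c6): row 5 has {H,He,Be,B,C}; column 6 has {H,He,Be,B,C}, so it must be Li.
(r2,c1): row 2 has {H,Li,Be,B,C}; column 1 has {H,Li,Be,B,C}, so it must be He.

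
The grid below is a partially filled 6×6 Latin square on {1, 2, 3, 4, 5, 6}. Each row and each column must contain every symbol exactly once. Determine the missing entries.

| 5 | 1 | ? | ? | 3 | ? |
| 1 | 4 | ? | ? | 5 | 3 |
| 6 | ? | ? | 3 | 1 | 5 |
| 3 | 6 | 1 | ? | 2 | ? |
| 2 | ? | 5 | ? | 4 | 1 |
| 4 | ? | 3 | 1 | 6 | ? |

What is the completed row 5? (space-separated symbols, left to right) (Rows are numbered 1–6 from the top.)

2 3 5 6 4 1

At row 3, column 2: row 3 has {1,3,5,6}; column 2 has {1,4,6}; that leaves 2.
At row 3, column 3: row 3 has {1,2,3,5,6}; column 3 has {1,3,5}; that leaves 4.
At row 4, column 6: row 4 has {1,2,3,6}; column 6 has {1,3,5}; that leaves 4.
At row 5, column 2: row 5 has {1,2,4,5}; column 2 has {1,2,4,6}; that leaves 3.
At row 5, column 4: row 5 has {1,2,3,4,5}; column 4 has {1,3}; that leaves 6.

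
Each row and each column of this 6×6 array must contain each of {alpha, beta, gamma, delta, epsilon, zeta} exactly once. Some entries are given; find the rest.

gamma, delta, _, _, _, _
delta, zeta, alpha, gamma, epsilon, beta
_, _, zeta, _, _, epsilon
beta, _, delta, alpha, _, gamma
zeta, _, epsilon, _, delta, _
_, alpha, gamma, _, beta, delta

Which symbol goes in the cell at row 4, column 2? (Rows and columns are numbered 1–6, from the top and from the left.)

epsilon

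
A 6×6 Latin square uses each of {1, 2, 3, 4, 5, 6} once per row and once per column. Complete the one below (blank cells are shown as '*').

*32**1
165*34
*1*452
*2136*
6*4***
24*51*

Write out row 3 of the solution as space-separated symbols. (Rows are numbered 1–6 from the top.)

3 1 6 4 5 2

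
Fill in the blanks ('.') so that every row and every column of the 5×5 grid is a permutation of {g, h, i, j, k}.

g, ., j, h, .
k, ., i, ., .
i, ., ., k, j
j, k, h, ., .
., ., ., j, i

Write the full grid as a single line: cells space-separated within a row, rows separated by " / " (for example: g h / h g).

g i j h k / k j i g h / i h g k j / j k h i g / h g k j i

(r1,c2): row 1 has {g,h,j}; column 2 has {k}, so it must be i.
(r1,c5): row 1 has {g,h,i,j}; column 5 has {i,j}, so it must be k.
(r2,c4): row 2 has {i,k}; column 4 has {h,j,k}, so it must be g.
(r2,c5): row 2 has {g,i,k}; column 5 has {i,j,k}, so it must be h.
(r3,c3): row 3 has {i,j,k}; column 3 has {h,i,j}, so it must be g.
(r4,c4): row 4 has {h,j,k}; column 4 has {g,h,j,k}, so it must be i.
(r4,c5): row 4 has {h,i,j,k}; column 5 has {h,i,j,k}, so it must be g.
(r5,c1): row 5 has {i,j}; column 1 has {g,i,j,k}, so it must be h.
(r5,c2): row 5 has {h,i,j}; column 2 has {i,k}, so it must be g.
(r5,c3): row 5 has {g,h,i,j}; column 3 has {g,h,i,j}, so it must be k.
(r2,c2): row 2 has {g,h,i,k}; column 2 has {g,i,k}, so it must be j.
(r3,c2): row 3 has {g,i,j,k}; column 2 has {g,i,j,k}, so it must be h.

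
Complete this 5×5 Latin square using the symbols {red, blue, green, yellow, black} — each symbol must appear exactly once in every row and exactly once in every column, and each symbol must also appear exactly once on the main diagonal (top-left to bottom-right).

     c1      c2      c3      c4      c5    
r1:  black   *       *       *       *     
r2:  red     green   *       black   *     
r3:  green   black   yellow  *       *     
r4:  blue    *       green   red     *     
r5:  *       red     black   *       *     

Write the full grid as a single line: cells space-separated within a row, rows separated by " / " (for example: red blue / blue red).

(r2,c3) = blue
(r2,c5) = yellow
(r3,c4) = blue
(r3,c5) = red
(r4,c2) = yellow
(r4,c5) = black
(r5,c1) = yellow
(r5,c4) = green
(r5,c5) = blue
(r1,c2) = blue
(r1,c3) = red
(r1,c4) = yellow
(r1,c5) = green

black blue red yellow green / red green blue black yellow / green black yellow blue red / blue yellow green red black / yellow red black green blue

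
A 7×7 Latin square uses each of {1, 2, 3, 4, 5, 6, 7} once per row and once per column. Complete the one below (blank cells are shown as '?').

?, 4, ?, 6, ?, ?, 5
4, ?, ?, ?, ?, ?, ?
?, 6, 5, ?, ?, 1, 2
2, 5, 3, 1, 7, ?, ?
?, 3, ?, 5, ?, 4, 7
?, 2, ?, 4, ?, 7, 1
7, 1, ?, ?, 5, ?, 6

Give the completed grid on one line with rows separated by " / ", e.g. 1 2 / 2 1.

(r2,c2): row 2 has {4}; column 2 has {1,2,3,4,5,6}, so it must be 7.
(r2,c7): row 2 has {4,7}; column 7 has {1,2,5,6,7}, so it must be 3.
(r3,c1): row 3 has {1,2,5,6}; column 1 has {2,4,7}, so it must be 3.
(r3,c4): row 3 has {1,2,3,5,6}; column 4 has {1,4,5,6}, so it must be 7.
(r3,c5): row 3 has {1,2,3,5,6,7}; column 5 has {5,7}, so it must be 4.
(r4,c6): row 4 has {1,2,3,5,7}; column 6 has {1,4,7}, so it must be 6.
(r4,c7): row 4 has {1,2,3,5,6,7}; column 7 has {1,2,3,5,6,7}, so it must be 4.
(r6,c3): row 6 has {1,2,4,7}; column 3 has {3,5}, so it must be 6.
(r6,c5): row 6 has {1,2,4,6,7}; column 5 has {4,5,7}, so it must be 3.
(r1,c1): row 1 has {4,5,6}; column 1 has {2,3,4,7}, so it must be 1.
(r1,c5): row 1 has {1,4,5,6}; column 5 has {3,4,5,7}, so it must be 2.
(r1,c6): row 1 has {1,2,4,5,6}; column 6 has {1,4,6,7}, so it must be 3.
(r2,c4): row 2 has {3,4,7}; column 4 has {1,4,5,6,7}, so it must be 2.
(r2,c6): row 2 has {2,3,4,7}; column 6 has {1,3,4,6,7}, so it must be 5.
(r5,c1): row 5 has {3,4,5,7}; column 1 has {1,2,3,4,7}, so it must be 6.
(r5,c5): row 5 has {3,4,5,6,7}; column 5 has {2,3,4,5,7}, so it must be 1.
(r6,c1): row 6 has {1,2,3,4,6,7}; column 1 has {1,2,3,4,6,7}, so it must be 5.
(r7,c4): row 7 has {1,5,6,7}; column 4 has {1,2,4,5,6,7}, so it must be 3.
(r7,c6): row 7 has {1,3,5,6,7}; column 6 has {1,3,4,5,6,7}, so it must be 2.
(r1,c3): row 1 has {1,2,3,4,5,6}; column 3 has {3,5,6}, so it must be 7.
(r2,c3): row 2 has {2,3,4,5,7}; column 3 has {3,5,6,7}, so it must be 1.
(r2,c5): row 2 has {1,2,3,4,5,7}; column 5 has {1,2,3,4,5,7}, so it must be 6.
(r5,c3): row 5 has {1,3,4,5,6,7}; column 3 has {1,3,5,6,7}, so it must be 2.
(r7,c3): row 7 has {1,2,3,5,6,7}; column 3 has {1,2,3,5,6,7}, so it must be 4.

1 4 7 6 2 3 5 / 4 7 1 2 6 5 3 / 3 6 5 7 4 1 2 / 2 5 3 1 7 6 4 / 6 3 2 5 1 4 7 / 5 2 6 4 3 7 1 / 7 1 4 3 5 2 6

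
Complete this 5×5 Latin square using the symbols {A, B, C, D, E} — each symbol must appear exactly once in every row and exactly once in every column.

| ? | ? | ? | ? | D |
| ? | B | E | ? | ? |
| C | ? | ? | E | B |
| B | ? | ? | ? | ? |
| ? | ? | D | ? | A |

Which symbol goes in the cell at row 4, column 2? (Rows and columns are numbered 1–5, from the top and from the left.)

A

Cell (r2,c5): row 2 has {B,E}; column 5 has {A,B,D} → C.
Cell (r3,c3): row 3 has {B,C,E}; column 3 has {D,E} → A.
Cell (r4,c3): row 4 has {B}; column 3 has {A,D,E} → C.
Cell (r4,c5): row 4 has {B,C}; column 5 has {A,B,C,D} → E.
Cell (r5,c1): row 5 has {A,D}; column 1 has {B,C} → E.
Cell (r5,c2): row 5 has {A,D,E}; column 2 has {B} → C.
Cell (r5,c4): row 5 has {A,C,D,E}; column 4 has {E} → B.
Cell (r1,c1): row 1 has {D}; column 1 has {B,C,E} → A.
Cell (r1,c2): row 1 has {A,D}; column 2 has {B,C} → E.
Cell (r1,c3): row 1 has {A,D,E}; column 3 has {A,C,D,E} → B.
Cell (r1,c4): row 1 has {A,B,D,E}; column 4 has {B,E} → C.
Cell (r2,c1): row 2 has {B,C,E}; column 1 has {A,B,C,E} → D.
Cell (r2,c4): row 2 has {B,C,D,E}; column 4 has {B,C,E} → A.
Cell (r3,c2): row 3 has {A,B,C,E}; column 2 has {B,C,E} → D.
Cell (r4,c2): row 4 has {B,C,E}; column 2 has {B,C,D,E} → A.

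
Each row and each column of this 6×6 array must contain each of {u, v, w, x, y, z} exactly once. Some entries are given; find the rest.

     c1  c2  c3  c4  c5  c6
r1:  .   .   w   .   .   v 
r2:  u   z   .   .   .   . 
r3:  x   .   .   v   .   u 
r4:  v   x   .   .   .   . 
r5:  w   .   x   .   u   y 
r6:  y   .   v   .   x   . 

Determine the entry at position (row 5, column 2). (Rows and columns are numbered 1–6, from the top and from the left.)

v

(r1,c1) = z
(r1,c5) = y
(r2,c3) = y
(r3,c3) = z
(r3,c5) = w
(r4,c3) = u
(r4,c5) = z
(r4,c6) = w
(r5,c2) = v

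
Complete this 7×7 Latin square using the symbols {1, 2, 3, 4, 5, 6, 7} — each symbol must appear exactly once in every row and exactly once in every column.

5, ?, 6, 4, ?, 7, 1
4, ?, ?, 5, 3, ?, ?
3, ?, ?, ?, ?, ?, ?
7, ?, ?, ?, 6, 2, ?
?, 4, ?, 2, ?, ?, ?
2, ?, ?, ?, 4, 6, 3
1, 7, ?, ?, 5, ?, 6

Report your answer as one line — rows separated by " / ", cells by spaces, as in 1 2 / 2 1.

5 3 6 4 2 7 1 / 4 6 7 5 3 1 2 / 3 2 4 6 1 5 7 / 7 5 3 1 6 2 4 / 6 4 1 2 7 3 5 / 2 1 5 7 4 6 3 / 1 7 2 3 5 4 6

(r1,c5): row 1 has {1,4,5,6,7}; column 5 has {3,4,5,6}, so it must be 2.
(r2,c6): row 2 has {3,4,5}; column 6 has {2,6,7}, so it must be 1.
(r5,c1): row 5 has {2,4}; column 1 has {1,2,3,4,5,7}, so it must be 6.
(r7,c4): row 7 has {1,5,6,7}; column 4 has {2,4,5}, so it must be 3.
(r7,c6): row 7 has {1,3,5,6,7}; column 6 has {1,2,6,7}, so it must be 4.
(r1,c2): row 1 has {1,2,4,5,6,7}; column 2 has {4,7}, so it must be 3.
(r3,c6): row 3 has {3}; column 6 has {1,2,4,6,7}, so it must be 5.
(r4,c4): row 4 has {2,6,7}; column 4 has {2,3,4,5}, so it must be 1.
(r5,c6): row 5 has {2,4,6}; column 6 has {1,2,4,5,6,7}, so it must be 3.
(r6,c4): row 6 has {2,3,4,6}; column 4 has {1,2,3,4,5}, so it must be 7.
(r7,c3): row 7 has {1,3,4,5,6,7}; column 3 has {6}, so it must be 2.
(r2,c3): row 2 has {1,3,4,5}; column 3 has {2,6}, so it must be 7.
(r2,c7): row 2 has {1,3,4,5,7}; column 7 has {1,3,6}, so it must be 2.
(r3,c4): row 3 has {3,5}; column 4 has {1,2,3,4,5,7}, so it must be 6.
(r4,c2): row 4 has {1,2,6,7}; column 2 has {3,4,7}, so it must be 5.
(r4,c7): row 4 has {1,2,5,6,7}; column 7 has {1,2,3,6}, so it must be 4.
(r6,c2): row 6 has {2,3,4,6,7}; column 2 has {3,4,5,7}, so it must be 1.
(r6,c3): row 6 has {1,2,3,4,6,7}; column 3 has {2,6,7}, so it must be 5.
(r2,c2): row 2 has {1,2,3,4,5,7}; column 2 has {1,3,4,5,7}, so it must be 6.
(r3,c2): row 3 has {3,5,6}; column 2 has {1,3,4,5,6,7}, so it must be 2.
(r3,c7): row 3 has {2,3,5,6}; column 7 has {1,2,3,4,6}, so it must be 7.
(r4,c3): row 4 has {1,2,4,5,6,7}; column 3 has {2,5,6,7}, so it must be 3.
(r5,c3): row 5 has {2,3,4,6}; column 3 has {2,3,5,6,7}, so it must be 1.
(r5,c5): row 5 has {1,2,3,4,6}; column 5 has {2,3,4,5,6}, so it must be 7.
(r5,c7): row 5 has {1,2,3,4,6,7}; column 7 has {1,2,3,4,6,7}, so it must be 5.
(r3,c3): row 3 has {2,3,5,6,7}; column 3 has {1,2,3,5,6,7}, so it must be 4.
(r3,c5): row 3 has {2,3,4,5,6,7}; column 5 has {2,3,4,5,6,7}, so it must be 1.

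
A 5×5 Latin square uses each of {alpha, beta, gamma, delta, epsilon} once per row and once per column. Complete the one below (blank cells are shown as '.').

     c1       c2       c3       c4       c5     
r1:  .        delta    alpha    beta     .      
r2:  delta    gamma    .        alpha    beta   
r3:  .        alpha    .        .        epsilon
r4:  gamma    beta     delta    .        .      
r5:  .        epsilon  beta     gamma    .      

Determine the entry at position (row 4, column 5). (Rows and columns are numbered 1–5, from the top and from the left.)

alpha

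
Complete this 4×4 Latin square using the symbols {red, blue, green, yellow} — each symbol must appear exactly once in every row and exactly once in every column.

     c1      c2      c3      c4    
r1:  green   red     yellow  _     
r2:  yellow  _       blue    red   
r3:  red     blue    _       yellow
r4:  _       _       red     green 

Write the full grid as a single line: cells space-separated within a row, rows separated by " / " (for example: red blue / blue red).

green red yellow blue / yellow green blue red / red blue green yellow / blue yellow red green

row 1 has {red,green,yellow}; column 4 has {red,green,yellow} — only blue is left for (r1,c4).
row 2 has {red,blue,yellow}; column 2 has {red,blue} — only green is left for (r2,c2).
row 3 has {red,blue,yellow}; column 3 has {red,blue,yellow} — only green is left for (r3,c3).
row 4 has {red,green}; column 1 has {red,green,yellow} — only blue is left for (r4,c1).
row 4 has {red,blue,green}; column 2 has {red,blue,green} — only yellow is left for (r4,c2).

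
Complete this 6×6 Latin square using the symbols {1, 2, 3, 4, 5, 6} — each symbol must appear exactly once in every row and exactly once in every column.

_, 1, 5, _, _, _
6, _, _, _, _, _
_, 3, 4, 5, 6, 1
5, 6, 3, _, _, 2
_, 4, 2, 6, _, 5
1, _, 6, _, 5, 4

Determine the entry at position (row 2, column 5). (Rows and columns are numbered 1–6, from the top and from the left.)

(r2,c3) = 1
(r2,c6) = 3
(r3,c1) = 2
(r5,c1) = 3
(r5,c5) = 1
(r6,c2) = 2
(r6,c4) = 3
(r1,c1) = 4
(r1,c4) = 2
(r1,c5) = 3
(r1,c6) = 6
(r2,c2) = 5
(r2,c4) = 4
(r2,c5) = 2

2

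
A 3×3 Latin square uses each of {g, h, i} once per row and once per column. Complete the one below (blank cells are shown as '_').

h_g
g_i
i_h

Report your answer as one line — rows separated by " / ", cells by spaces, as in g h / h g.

(r1,c2) = i
(r2,c2) = h
(r3,c2) = g

h i g / g h i / i g h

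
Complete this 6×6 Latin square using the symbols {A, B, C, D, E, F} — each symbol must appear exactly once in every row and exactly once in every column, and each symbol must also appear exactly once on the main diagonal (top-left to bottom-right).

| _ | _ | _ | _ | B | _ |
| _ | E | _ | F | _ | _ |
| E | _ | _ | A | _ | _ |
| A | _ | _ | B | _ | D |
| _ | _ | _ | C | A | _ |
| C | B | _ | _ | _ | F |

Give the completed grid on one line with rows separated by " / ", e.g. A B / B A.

Cell (r1,c1): row 1 has {B}; column 1 has {A,C,E}; the diagonal has {A,B,E,F} → D.
Cell (r1,c4): row 1 has {B,D}; column 4 has {A,B,C,F} → E.
Cell (r2,c1): row 2 has {E,F}; column 1 has {A,C,D,E} → B.
Cell (r3,c3): row 3 has {A,E}; column 3 is empty so far; the diagonal has {A,B,D,E,F} → C.
Cell (r3,c6): row 3 has {A,C,E}; column 6 has {D,F} → B.
Cell (r5,c1): row 5 has {A,C}; column 1 has {A,B,C,D,E} → F.
Cell (r5,c2): row 5 has {A,C,F}; column 2 has {B,E} → D.
Cell (r5,c6): row 5 has {A,C,D,F}; column 6 has {B,D,F} → E.
Cell (r6,c4): row 6 has {B,C,F}; column 4 has {A,B,C,E,F} → D.
Cell (r6,c5): row 6 has {B,C,D,F}; column 5 has {A,B} → E.
Cell (r3,c2): row 3 has {A,B,C,E}; column 2 has {B,D,E} → F.
Cell (r3,c5): row 3 has {A,B,C,E,F}; column 5 has {A,B,E} → D.
Cell (r4,c2): row 4 has {A,B,D}; column 2 has {B,D,E,F} → C.
Cell (r4,c5): row 4 has {A,B,C,D}; column 5 has {A,B,D,E} → F.
Cell (r5,c3): row 5 has {A,C,D,E,F}; column 3 has {C} → B.
Cell (r6,c3): row 6 has {B,C,D,E,F}; column 3 has {B,C} → A.
Cell (r1,c2): row 1 has {B,D,E}; column 2 has {B,C,D,E,F} → A.
Cell (r1,c3): row 1 has {A,B,D,E}; column 3 has {A,B,C} → F.
Cell (r1,c6): row 1 has {A,B,D,E,F}; column 6 has {B,D,E,F} → C.
Cell (r2,c3): row 2 has {B,E,F}; column 3 has {A,B,C,F} → D.
Cell (r2,c5): row 2 has {B,D,E,F}; column 5 has {A,B,D,E,F} → C.
Cell (r2,c6): row 2 has {B,C,D,E,F}; column 6 has {B,C,D,E,F} → A.
Cell (r4,c3): row 4 has {A,B,C,D,F}; column 3 has {A,B,C,D,F} → E.

D A F E B C / B E D F C A / E F C A D B / A C E B F D / F D B C A E / C B A D E F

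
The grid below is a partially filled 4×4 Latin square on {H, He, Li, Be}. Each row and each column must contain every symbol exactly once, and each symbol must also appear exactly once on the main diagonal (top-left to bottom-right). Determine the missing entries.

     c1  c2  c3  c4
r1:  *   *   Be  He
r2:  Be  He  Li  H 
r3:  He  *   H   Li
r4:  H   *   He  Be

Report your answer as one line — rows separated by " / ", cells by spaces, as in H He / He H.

Li H Be He / Be He Li H / He Be H Li / H Li He Be

(r1,c1) = Li
(r1,c2) = H
(r3,c2) = Be
(r4,c2) = Li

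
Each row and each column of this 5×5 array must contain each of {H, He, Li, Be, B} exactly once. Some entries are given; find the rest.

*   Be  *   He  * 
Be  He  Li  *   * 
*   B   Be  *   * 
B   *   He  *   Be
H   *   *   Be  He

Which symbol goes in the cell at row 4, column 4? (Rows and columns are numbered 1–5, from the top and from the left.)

Li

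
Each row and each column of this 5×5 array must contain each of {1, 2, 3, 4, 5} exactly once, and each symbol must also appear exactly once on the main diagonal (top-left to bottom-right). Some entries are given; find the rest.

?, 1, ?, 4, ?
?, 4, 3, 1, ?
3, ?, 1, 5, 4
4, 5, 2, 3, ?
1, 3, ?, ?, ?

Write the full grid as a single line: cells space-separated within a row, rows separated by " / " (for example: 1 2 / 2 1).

(r1,c3) = 5
(r3,c2) = 2
(r4,c5) = 1
(r5,c3) = 4
(r5,c4) = 2
(r5,c5) = 5
(r1,c1) = 2
(r1,c5) = 3
(r2,c1) = 5
(r2,c5) = 2

2 1 5 4 3 / 5 4 3 1 2 / 3 2 1 5 4 / 4 5 2 3 1 / 1 3 4 2 5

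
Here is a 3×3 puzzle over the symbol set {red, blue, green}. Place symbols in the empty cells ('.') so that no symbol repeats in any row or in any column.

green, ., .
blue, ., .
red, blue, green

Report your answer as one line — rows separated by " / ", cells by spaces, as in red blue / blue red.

row 1 has {green}; column 2 has {blue} — only red is left for (r1,c2).
row 1 has {red,green}; column 3 has {green} — only blue is left for (r1,c3).
row 2 has {blue}; column 2 has {red,blue} — only green is left for (r2,c2).
row 2 has {blue,green}; column 3 has {blue,green} — only red is left for (r2,c3).

green red blue / blue green red / red blue green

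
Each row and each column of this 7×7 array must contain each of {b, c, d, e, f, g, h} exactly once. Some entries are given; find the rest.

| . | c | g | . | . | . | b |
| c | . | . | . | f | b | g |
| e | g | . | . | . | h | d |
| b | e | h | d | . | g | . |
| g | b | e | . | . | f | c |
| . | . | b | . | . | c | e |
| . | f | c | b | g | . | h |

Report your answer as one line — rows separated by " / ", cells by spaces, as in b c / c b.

(r2,c3): row 2 has {b,c,f,g}; column 3 has {b,c,e,g,h}, so it must be d.
(r3,c3): row 3 has {d,e,g,h}; column 3 has {b,c,d,e,g,h}, so it must be f.
(r3,c4): row 3 has {d,e,f,g,h}; column 4 has {b,d}, so it must be c.
(r3,c5): row 3 has {c,d,e,f,g,h}; column 5 has {f,g}, so it must be b.
(r4,c5): row 4 has {b,d,e,g,h}; column 5 has {b,f,g}, so it must be c.
(r4,c7): row 4 has {b,c,d,e,g,h}; column 7 has {b,c,d,e,g,h}, so it must be f.
(r5,c4): row 5 has {b,c,e,f,g}; column 4 has {b,c,d}, so it must be h.
(r5,c5): row 5 has {b,c,e,f,g,h}; column 5 has {b,c,f,g}, so it must be d.
(r6,c5): row 6 has {b,c,e}; column 5 has {b,c,d,f,g}, so it must be h.
(r7,c1): row 7 has {b,c,f,g,h}; column 1 has {b,c,e,g}, so it must be d.
(r7,c6): row 7 has {b,c,d,f,g,h}; column 6 has {b,c,f,g,h}, so it must be e.
(r1,c5): row 1 has {b,c,g}; column 5 has {b,c,d,f,g,h}, so it must be e.
(r1,c6): row 1 has {b,c,e,g}; column 6 has {b,c,e,f,g,h}, so it must be d.
(r2,c2): row 2 has {b,c,d,f,g}; column 2 has {b,c,e,f,g}, so it must be h.
(r2,c4): row 2 has {b,c,d,f,g,h}; column 4 has {b,c,d,h}, so it must be e.
(r6,c1): row 6 has {b,c,e,h}; column 1 has {b,c,d,e,g}, so it must be f.
(r6,c2): row 6 has {b,c,e,f,h}; column 2 has {b,c,e,f,g,h}, so it must be d.
(r6,c4): row 6 has {b,c,d,e,f,h}; column 4 has {b,c,d,e,h}, so it must be g.
(r1,c1): row 1 has {b,c,d,e,g}; column 1 has {b,c,d,e,f,g}, so it must be h.
(r1,c4): row 1 has {b,c,d,e,g,h}; column 4 has {b,c,d,e,g,h}, so it must be f.

h c g f e d b / c h d e f b g / e g f c b h d / b e h d c g f / g b e h d f c / f d b g h c e / d f c b g e h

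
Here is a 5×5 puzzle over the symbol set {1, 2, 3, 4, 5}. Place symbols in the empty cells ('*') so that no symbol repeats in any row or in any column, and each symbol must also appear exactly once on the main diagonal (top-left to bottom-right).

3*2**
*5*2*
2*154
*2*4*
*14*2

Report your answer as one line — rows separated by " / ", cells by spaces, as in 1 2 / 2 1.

Cell (r1,c2): row 1 has {2,3}; column 2 has {1,2,5} → 4.
Cell (r1,c4): row 1 has {2,3,4}; column 4 has {2,4,5} → 1.
Cell (r1,c5): row 1 has {1,2,3,4}; column 5 has {2,4} → 5.
Cell (r2,c3): row 2 has {2,5}; column 3 has {1,2,4} → 3.
Cell (r2,c5): row 2 has {2,3,5}; column 5 has {2,4,5} → 1.
Cell (r3,c2): row 3 has {1,2,4,5}; column 2 has {1,2,4,5} → 3.
Cell (r4,c3): row 4 has {2,4}; column 3 has {1,2,3,4} → 5.
Cell (r4,c5): row 4 has {2,4,5}; column 5 has {1,2,4,5} → 3.
Cell (r5,c1): row 5 has {1,2,4}; column 1 has {2,3} → 5.
Cell (r5,c4): row 5 has {1,2,4,5}; column 4 has {1,2,4,5} → 3.
Cell (r2,c1): row 2 has {1,2,3,5}; column 1 has {2,3,5} → 4.
Cell (r4,c1): row 4 has {2,3,4,5}; column 1 has {2,3,4,5} → 1.

3 4 2 1 5 / 4 5 3 2 1 / 2 3 1 5 4 / 1 2 5 4 3 / 5 1 4 3 2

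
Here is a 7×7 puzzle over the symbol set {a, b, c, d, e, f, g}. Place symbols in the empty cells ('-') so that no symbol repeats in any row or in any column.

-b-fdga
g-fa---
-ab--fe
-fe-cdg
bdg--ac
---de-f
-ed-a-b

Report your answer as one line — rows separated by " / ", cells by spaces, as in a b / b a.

e b c f d g a / g c f a b e d / d a b c g f e / a f e b c d g / b d g e f a c / c g a d e b f / f e d g a c b

(r1,c3) = c
(r2,c2) = c
(r2,c5) = b
(r2,c6) = e
(r2,c7) = d
(r3,c5) = g
(r4,c1) = a
(r4,c4) = b
(r5,c4) = e
(r5,c5) = f
(r6,c1) = c
(r6,c2) = g
(r6,c3) = a
(r6,c6) = b
(r7,c1) = f
(r7,c6) = c
(r1,c1) = e
(r3,c1) = d
(r3,c4) = c
(r7,c4) = g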